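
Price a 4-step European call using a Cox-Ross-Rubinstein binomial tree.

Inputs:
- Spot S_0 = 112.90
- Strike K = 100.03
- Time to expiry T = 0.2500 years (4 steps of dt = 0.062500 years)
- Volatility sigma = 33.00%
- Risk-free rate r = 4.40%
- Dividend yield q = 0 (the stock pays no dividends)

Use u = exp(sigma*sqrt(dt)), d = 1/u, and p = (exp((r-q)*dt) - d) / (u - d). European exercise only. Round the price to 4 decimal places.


Answer: Price = V(0,0) = 16.2483

Derivation:
dt = T/N = 0.062500
u = exp(sigma*sqrt(dt)) = 1.085999; d = 1/u = 0.920811
p = (exp((r-q)*dt) - d) / (u - d) = 0.496057
Discount per step: exp(-r*dt) = 0.997254
Stock lattice S(k, i) with i counting down-moves:
  k=0: S(0,0) = 112.9000
  k=1: S(1,0) = 122.6093; S(1,1) = 103.9596
  k=2: S(2,0) = 133.1535; S(2,1) = 112.9000; S(2,2) = 95.7272
  k=3: S(3,0) = 144.6045; S(3,1) = 122.6093; S(3,2) = 103.9596; S(3,3) = 88.1467
  k=4: S(4,0) = 157.0403; S(4,1) = 133.1535; S(4,2) = 112.9000; S(4,3) = 95.7272; S(4,4) = 81.1665
Terminal payoffs V(N, i) = max(S_T - K, 0):
  V(4,0) = 57.010302; V(4,1) = 33.123483; V(4,2) = 12.870000; V(4,3) = 0.000000; V(4,4) = 0.000000
Backward induction: V(k, i) = exp(-r*dt) * [p * V(k+1, i) + (1-p) * V(k+1, i+1)].
  V(3,0) = exp(-r*dt) * [p*57.010302 + (1-p)*33.123483] = 44.849211
  V(3,1) = exp(-r*dt) * [p*33.123483 + (1-p)*12.870000] = 22.853955
  V(3,2) = exp(-r*dt) * [p*12.870000 + (1-p)*0.000000] = 6.366726
  V(3,3) = exp(-r*dt) * [p*0.000000 + (1-p)*0.000000] = 0.000000
  V(2,0) = exp(-r*dt) * [p*44.849211 + (1-p)*22.853955] = 33.672138
  V(2,1) = exp(-r*dt) * [p*22.853955 + (1-p)*6.366726] = 14.505393
  V(2,2) = exp(-r*dt) * [p*6.366726 + (1-p)*0.000000] = 3.149588
  V(1,0) = exp(-r*dt) * [p*33.672138 + (1-p)*14.505393] = 23.947252
  V(1,1) = exp(-r*dt) * [p*14.505393 + (1-p)*3.149588] = 8.758599
  V(0,0) = exp(-r*dt) * [p*23.947252 + (1-p)*8.758599] = 16.248299


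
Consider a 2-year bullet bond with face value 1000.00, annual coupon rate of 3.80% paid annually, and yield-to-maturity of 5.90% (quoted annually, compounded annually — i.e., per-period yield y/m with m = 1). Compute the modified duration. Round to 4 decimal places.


Coupon per period c = face * coupon_rate / m = 38.000000
Periods per year m = 1; per-period yield y/m = 0.059000
Number of cashflows N = 2
Cashflows (t years, CF_t, discount factor 1/(1+y/m)^(m*t), PV):
  t = 1.0000: CF_t = 38.000000, DF = 0.944287, PV = 35.882908
  t = 2.0000: CF_t = 1038.000000, DF = 0.891678, PV = 925.561824
Price P = sum_t PV_t = 961.444732
First compute Macaulay numerator sum_t t * PV_t:
  t * PV_t at t = 1.0000: 35.882908
  t * PV_t at t = 2.0000: 1851.123648
Macaulay duration D = 1887.006557 / 961.444732 = 1.962678
Modified duration = D / (1 + y/m) = 1.962678 / (1 + 0.059000) = 1.853332

Answer: Modified duration = 1.8533


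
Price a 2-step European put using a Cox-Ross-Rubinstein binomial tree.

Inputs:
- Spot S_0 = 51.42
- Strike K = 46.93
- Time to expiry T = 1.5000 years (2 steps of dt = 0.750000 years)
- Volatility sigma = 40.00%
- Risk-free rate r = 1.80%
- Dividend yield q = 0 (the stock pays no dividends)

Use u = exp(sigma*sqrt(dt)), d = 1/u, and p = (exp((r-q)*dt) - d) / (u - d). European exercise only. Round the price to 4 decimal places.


Answer: Price = V(0,0) = 6.6263

Derivation:
dt = T/N = 0.750000
u = exp(sigma*sqrt(dt)) = 1.413982; d = 1/u = 0.707222
p = (exp((r-q)*dt) - d) / (u - d) = 0.433484
Discount per step: exp(-r*dt) = 0.986591
Stock lattice S(k, i) with i counting down-moves:
  k=0: S(0,0) = 51.4200
  k=1: S(1,0) = 72.7070; S(1,1) = 36.3654
  k=2: S(2,0) = 102.8064; S(2,1) = 51.4200; S(2,2) = 25.7184
Terminal payoffs V(N, i) = max(K - S_T, 0):
  V(2,0) = 0.000000; V(2,1) = 0.000000; V(2,2) = 21.211595
Backward induction: V(k, i) = exp(-r*dt) * [p * V(k+1, i) + (1-p) * V(k+1, i+1)].
  V(1,0) = exp(-r*dt) * [p*0.000000 + (1-p)*0.000000] = 0.000000
  V(1,1) = exp(-r*dt) * [p*0.000000 + (1-p)*21.211595] = 11.855573
  V(0,0) = exp(-r*dt) * [p*0.000000 + (1-p)*11.855573] = 6.626310


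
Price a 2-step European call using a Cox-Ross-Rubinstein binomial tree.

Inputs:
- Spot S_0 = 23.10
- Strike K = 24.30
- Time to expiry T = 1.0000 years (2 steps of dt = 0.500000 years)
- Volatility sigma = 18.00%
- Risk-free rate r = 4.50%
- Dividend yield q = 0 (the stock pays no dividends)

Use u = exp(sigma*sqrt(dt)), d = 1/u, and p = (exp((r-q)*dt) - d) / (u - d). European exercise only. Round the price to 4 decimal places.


dt = T/N = 0.500000
u = exp(sigma*sqrt(dt)) = 1.135734; d = 1/u = 0.880488
p = (exp((r-q)*dt) - d) / (u - d) = 0.557372
Discount per step: exp(-r*dt) = 0.977751
Stock lattice S(k, i) with i counting down-moves:
  k=0: S(0,0) = 23.1000
  k=1: S(1,0) = 26.2355; S(1,1) = 20.3393
  k=2: S(2,0) = 29.7965; S(2,1) = 23.1000; S(2,2) = 17.9085
Terminal payoffs V(N, i) = max(S_T - K, 0):
  V(2,0) = 5.496504; V(2,1) = 0.000000; V(2,2) = 0.000000
Backward induction: V(k, i) = exp(-r*dt) * [p * V(k+1, i) + (1-p) * V(k+1, i+1)].
  V(1,0) = exp(-r*dt) * [p*5.496504 + (1-p)*0.000000] = 2.995438
  V(1,1) = exp(-r*dt) * [p*0.000000 + (1-p)*0.000000] = 0.000000
  V(0,0) = exp(-r*dt) * [p*2.995438 + (1-p)*0.000000] = 1.632429

Answer: Price = V(0,0) = 1.6324


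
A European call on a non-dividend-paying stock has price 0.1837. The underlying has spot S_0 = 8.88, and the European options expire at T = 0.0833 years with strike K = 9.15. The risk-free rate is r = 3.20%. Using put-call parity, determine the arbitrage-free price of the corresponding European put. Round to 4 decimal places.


Answer: Put price = 0.4293

Derivation:
Put-call parity: C - P = S_0 * exp(-qT) - K * exp(-rT).
S_0 * exp(-qT) = 8.8800 * 1.00000000 = 8.88000000
K * exp(-rT) = 9.1500 * 0.99733795 = 9.12564224
P = C - S*exp(-qT) + K*exp(-rT)
P = 0.1837 - 8.88000000 + 9.12564224 = 0.4293


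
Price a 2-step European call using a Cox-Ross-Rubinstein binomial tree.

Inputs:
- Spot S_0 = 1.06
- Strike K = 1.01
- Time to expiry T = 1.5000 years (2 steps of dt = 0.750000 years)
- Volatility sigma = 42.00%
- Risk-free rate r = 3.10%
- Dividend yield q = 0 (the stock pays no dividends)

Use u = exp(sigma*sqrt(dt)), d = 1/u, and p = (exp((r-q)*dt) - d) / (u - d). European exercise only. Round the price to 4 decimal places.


Answer: Price = V(0,0) = 0.2440

Derivation:
dt = T/N = 0.750000
u = exp(sigma*sqrt(dt)) = 1.438687; d = 1/u = 0.695078
p = (exp((r-q)*dt) - d) / (u - d) = 0.441690
Discount per step: exp(-r*dt) = 0.977018
Stock lattice S(k, i) with i counting down-moves:
  k=0: S(0,0) = 1.0600
  k=1: S(1,0) = 1.5250; S(1,1) = 0.7368
  k=2: S(2,0) = 2.1940; S(2,1) = 1.0600; S(2,2) = 0.5121
Terminal payoffs V(N, i) = max(S_T - K, 0):
  V(2,0) = 1.184009; V(2,1) = 0.050000; V(2,2) = 0.000000
Backward induction: V(k, i) = exp(-r*dt) * [p * V(k+1, i) + (1-p) * V(k+1, i+1)].
  V(1,0) = exp(-r*dt) * [p*1.184009 + (1-p)*0.050000] = 0.538220
  V(1,1) = exp(-r*dt) * [p*0.050000 + (1-p)*0.000000] = 0.021577
  V(0,0) = exp(-r*dt) * [p*0.538220 + (1-p)*0.021577] = 0.244032


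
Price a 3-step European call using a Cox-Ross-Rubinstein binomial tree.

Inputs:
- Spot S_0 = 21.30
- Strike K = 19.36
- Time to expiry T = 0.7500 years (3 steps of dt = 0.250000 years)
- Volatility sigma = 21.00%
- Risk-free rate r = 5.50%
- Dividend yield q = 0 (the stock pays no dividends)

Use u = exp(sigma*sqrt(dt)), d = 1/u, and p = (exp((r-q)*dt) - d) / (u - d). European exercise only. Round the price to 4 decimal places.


dt = T/N = 0.250000
u = exp(sigma*sqrt(dt)) = 1.110711; d = 1/u = 0.900325
p = (exp((r-q)*dt) - d) / (u - d) = 0.539582
Discount per step: exp(-r*dt) = 0.986344
Stock lattice S(k, i) with i counting down-moves:
  k=0: S(0,0) = 21.3000
  k=1: S(1,0) = 23.6581; S(1,1) = 19.1769
  k=2: S(2,0) = 26.2773; S(2,1) = 21.3000; S(2,2) = 17.2654
  k=3: S(3,0) = 29.1865; S(3,1) = 23.6581; S(3,2) = 19.1769; S(3,3) = 15.5445
Terminal payoffs V(N, i) = max(S_T - K, 0):
  V(3,0) = 9.826523; V(3,1) = 4.298136; V(3,2) = 0.000000; V(3,3) = 0.000000
Backward induction: V(k, i) = exp(-r*dt) * [p * V(k+1, i) + (1-p) * V(k+1, i+1)].
  V(2,0) = exp(-r*dt) * [p*9.826523 + (1-p)*4.298136] = 7.181721
  V(2,1) = exp(-r*dt) * [p*4.298136 + (1-p)*0.000000] = 2.287524
  V(2,2) = exp(-r*dt) * [p*0.000000 + (1-p)*0.000000] = 0.000000
  V(1,0) = exp(-r*dt) * [p*7.181721 + (1-p)*2.287524] = 4.861041
  V(1,1) = exp(-r*dt) * [p*2.287524 + (1-p)*0.000000] = 1.217450
  V(0,0) = exp(-r*dt) * [p*4.861041 + (1-p)*1.217450] = 3.139991

Answer: Price = V(0,0) = 3.1400


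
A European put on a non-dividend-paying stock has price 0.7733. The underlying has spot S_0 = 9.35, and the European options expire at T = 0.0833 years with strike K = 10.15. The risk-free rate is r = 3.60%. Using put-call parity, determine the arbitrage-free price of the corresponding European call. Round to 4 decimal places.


Put-call parity: C - P = S_0 * exp(-qT) - K * exp(-rT).
S_0 * exp(-qT) = 9.3500 * 1.00000000 = 9.35000000
K * exp(-rT) = 10.1500 * 0.99700569 = 10.11960777
C = P + S*exp(-qT) - K*exp(-rT)
C = 0.7733 + 9.35000000 - 10.11960777 = 0.0037

Answer: Call price = 0.0037


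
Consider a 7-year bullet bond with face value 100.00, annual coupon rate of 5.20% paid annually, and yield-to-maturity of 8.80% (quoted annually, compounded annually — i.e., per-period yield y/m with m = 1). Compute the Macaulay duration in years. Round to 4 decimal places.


Coupon per period c = face * coupon_rate / m = 5.200000
Periods per year m = 1; per-period yield y/m = 0.088000
Number of cashflows N = 7
Cashflows (t years, CF_t, discount factor 1/(1+y/m)^(m*t), PV):
  t = 1.0000: CF_t = 5.200000, DF = 0.919118, PV = 4.779412
  t = 2.0000: CF_t = 5.200000, DF = 0.844777, PV = 4.392842
  t = 3.0000: CF_t = 5.200000, DF = 0.776450, PV = 4.037538
  t = 4.0000: CF_t = 5.200000, DF = 0.713649, PV = 3.710973
  t = 5.0000: CF_t = 5.200000, DF = 0.655927, PV = 3.410821
  t = 6.0000: CF_t = 5.200000, DF = 0.602874, PV = 3.134945
  t = 7.0000: CF_t = 105.200000, DF = 0.554112, PV = 58.292606
Price P = sum_t PV_t = 81.759137
Macaulay numerator sum_t t * PV_t:
  t * PV_t at t = 1.0000: 4.779412
  t * PV_t at t = 2.0000: 8.785683
  t * PV_t at t = 3.0000: 12.112615
  t * PV_t at t = 4.0000: 14.843891
  t * PV_t at t = 5.0000: 17.054103
  t * PV_t at t = 6.0000: 18.809672
  t * PV_t at t = 7.0000: 408.048243
Macaulay duration D = (sum_t t * PV_t) / P = 484.433619 / 81.759137 = 5.925131

Answer: Macaulay duration = 5.9251 years


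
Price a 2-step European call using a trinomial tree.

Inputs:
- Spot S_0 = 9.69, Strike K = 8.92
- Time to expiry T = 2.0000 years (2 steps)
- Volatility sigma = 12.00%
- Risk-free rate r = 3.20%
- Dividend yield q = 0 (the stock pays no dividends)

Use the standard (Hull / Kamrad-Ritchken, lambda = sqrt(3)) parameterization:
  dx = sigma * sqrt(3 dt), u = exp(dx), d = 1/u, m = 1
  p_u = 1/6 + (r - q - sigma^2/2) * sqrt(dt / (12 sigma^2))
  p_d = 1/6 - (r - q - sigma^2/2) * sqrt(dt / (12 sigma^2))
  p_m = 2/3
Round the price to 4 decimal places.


dt = T/N = 1.000000; dx = sigma*sqrt(3*dt) = 0.207846
u = exp(dx) = 1.231024; d = 1/u = 0.812332
p_u = 0.226326, p_m = 0.666667, p_d = 0.107007
Discount per step: exp(-r*dt) = 0.968507
Stock lattice S(k, j) with j the centered position index:
  k=0: S(0,+0) = 9.6900
  k=1: S(1,-1) = 7.8715; S(1,+0) = 9.6900; S(1,+1) = 11.9286
  k=2: S(2,-2) = 6.3943; S(2,-1) = 7.8715; S(2,+0) = 9.6900; S(2,+1) = 11.9286; S(2,+2) = 14.6844
Terminal payoffs V(N, j) = max(S_T - K, 0):
  V(2,-2) = 0.000000; V(2,-1) = 0.000000; V(2,+0) = 0.770000; V(2,+1) = 3.008620; V(2,+2) = 5.764413
Backward induction: V(k, j) = exp(-r*dt) * [p_u * V(k+1, j+1) + p_m * V(k+1, j) + p_d * V(k+1, j-1)]
  V(1,-1) = exp(-r*dt) * [p_u*0.770000 + p_m*0.000000 + p_d*0.000000] = 0.168783
  V(1,+0) = exp(-r*dt) * [p_u*3.008620 + p_m*0.770000 + p_d*0.000000] = 1.156651
  V(1,+1) = exp(-r*dt) * [p_u*5.764413 + p_m*3.008620 + p_d*0.770000] = 3.285929
  V(0,+0) = exp(-r*dt) * [p_u*3.285929 + p_m*1.156651 + p_d*0.168783] = 1.484579

Answer: Price = V(0,0) = 1.4846


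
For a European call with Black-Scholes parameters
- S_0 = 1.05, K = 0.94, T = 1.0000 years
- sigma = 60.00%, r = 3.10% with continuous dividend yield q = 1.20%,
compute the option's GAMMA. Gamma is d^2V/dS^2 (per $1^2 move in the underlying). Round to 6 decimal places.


Answer: Gamma = 0.547667

Derivation:
d1 = 0.5161092798; d2 = -0.0838907202
phi(d1) = 0.3491956446; exp(-qT) = 0.9880717129; exp(-rT) = 0.9694755731
Gamma = exp(-qT) * phi(d1) / (S * sigma * sqrt(T)) = 0.9880717129 * 0.3491956446 / (1.0500 * 0.6000 * 1.0000000000) = 0.547667


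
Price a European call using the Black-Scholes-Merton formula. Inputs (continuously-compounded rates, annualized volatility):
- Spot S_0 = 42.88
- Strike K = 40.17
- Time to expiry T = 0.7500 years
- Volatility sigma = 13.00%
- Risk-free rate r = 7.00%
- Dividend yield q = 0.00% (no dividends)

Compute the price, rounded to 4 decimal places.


Answer: Price = 5.1112

Derivation:
d1 = (ln(S/K) + (r - q + 0.5*sigma^2) * T) / (sigma * sqrt(T)) = 1.10249536
d2 = d1 - sigma * sqrt(T) = 0.98991206
exp(-rT) = 0.94885432; exp(-qT) = 1.00000000
C = S_0 * exp(-qT) * N(d1) - K * exp(-rT) * N(d2)
N(d1) = 0.86487681; N(d2) = 0.83889145
C = 42.8800 * 1.00000000 * 0.86487681 - 40.1700 * 0.94885432 * 0.83889145 = 5.1112


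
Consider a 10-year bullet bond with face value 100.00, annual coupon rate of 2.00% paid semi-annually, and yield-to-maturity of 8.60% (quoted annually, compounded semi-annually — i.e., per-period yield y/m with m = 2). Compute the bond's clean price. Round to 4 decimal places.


Coupon per period c = face * coupon_rate / m = 1.000000
Periods per year m = 2; per-period yield y/m = 0.043000
Number of cashflows N = 20
Cashflows (t years, CF_t, discount factor 1/(1+y/m)^(m*t), PV):
  t = 0.5000: CF_t = 1.000000, DF = 0.958773, PV = 0.958773
  t = 1.0000: CF_t = 1.000000, DF = 0.919245, PV = 0.919245
  t = 1.5000: CF_t = 1.000000, DF = 0.881347, PV = 0.881347
  t = 2.0000: CF_t = 1.000000, DF = 0.845012, PV = 0.845012
  t = 2.5000: CF_t = 1.000000, DF = 0.810174, PV = 0.810174
  t = 3.0000: CF_t = 1.000000, DF = 0.776773, PV = 0.776773
  t = 3.5000: CF_t = 1.000000, DF = 0.744749, PV = 0.744749
  t = 4.0000: CF_t = 1.000000, DF = 0.714045, PV = 0.714045
  t = 4.5000: CF_t = 1.000000, DF = 0.684607, PV = 0.684607
  t = 5.0000: CF_t = 1.000000, DF = 0.656382, PV = 0.656382
  t = 5.5000: CF_t = 1.000000, DF = 0.629322, PV = 0.629322
  t = 6.0000: CF_t = 1.000000, DF = 0.603376, PV = 0.603376
  t = 6.5000: CF_t = 1.000000, DF = 0.578501, PV = 0.578501
  t = 7.0000: CF_t = 1.000000, DF = 0.554651, PV = 0.554651
  t = 7.5000: CF_t = 1.000000, DF = 0.531784, PV = 0.531784
  t = 8.0000: CF_t = 1.000000, DF = 0.509860, PV = 0.509860
  t = 8.5000: CF_t = 1.000000, DF = 0.488840, PV = 0.488840
  t = 9.0000: CF_t = 1.000000, DF = 0.468687, PV = 0.468687
  t = 9.5000: CF_t = 1.000000, DF = 0.449364, PV = 0.449364
  t = 10.0000: CF_t = 101.000000, DF = 0.430838, PV = 43.514621
Price P = sum_t PV_t = 56.320113

Answer: Price = 56.3201


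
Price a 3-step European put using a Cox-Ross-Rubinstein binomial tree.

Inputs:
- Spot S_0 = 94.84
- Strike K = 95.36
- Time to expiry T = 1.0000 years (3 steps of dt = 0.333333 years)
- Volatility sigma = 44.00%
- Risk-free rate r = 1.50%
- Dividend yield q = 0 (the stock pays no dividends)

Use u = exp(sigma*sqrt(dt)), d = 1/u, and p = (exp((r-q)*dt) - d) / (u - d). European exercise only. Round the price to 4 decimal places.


dt = T/N = 0.333333
u = exp(sigma*sqrt(dt)) = 1.289216; d = 1/u = 0.775665
p = (exp((r-q)*dt) - d) / (u - d) = 0.446591
Discount per step: exp(-r*dt) = 0.995012
Stock lattice S(k, i) with i counting down-moves:
  k=0: S(0,0) = 94.8400
  k=1: S(1,0) = 122.2692; S(1,1) = 73.5641
  k=2: S(2,0) = 157.6314; S(2,1) = 94.8400; S(2,2) = 57.0611
  k=3: S(3,0) = 203.2209; S(3,1) = 122.2692; S(3,2) = 73.5641; S(3,3) = 44.2603
Terminal payoffs V(N, i) = max(K - S_T, 0):
  V(3,0) = 0.000000; V(3,1) = 0.000000; V(3,2) = 21.795899; V(3,3) = 51.099665
Backward induction: V(k, i) = exp(-r*dt) * [p * V(k+1, i) + (1-p) * V(k+1, i+1)].
  V(2,0) = exp(-r*dt) * [p*0.000000 + (1-p)*0.000000] = 0.000000
  V(2,1) = exp(-r*dt) * [p*0.000000 + (1-p)*21.795899] = 12.001880
  V(2,2) = exp(-r*dt) * [p*21.795899 + (1-p)*51.099665] = 37.823267
  V(1,0) = exp(-r*dt) * [p*0.000000 + (1-p)*12.001880] = 6.608817
  V(1,1) = exp(-r*dt) * [p*12.001880 + (1-p)*37.823267] = 26.160529
  V(0,0) = exp(-r*dt) * [p*6.608817 + (1-p)*26.160529] = 17.341977

Answer: Price = V(0,0) = 17.3420


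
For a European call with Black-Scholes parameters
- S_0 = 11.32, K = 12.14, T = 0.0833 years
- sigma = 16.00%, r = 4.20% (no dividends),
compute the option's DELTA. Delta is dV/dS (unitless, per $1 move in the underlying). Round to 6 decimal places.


Answer: Delta = 0.078449

Derivation:
d1 = -1.4155824082; d2 = -1.4617611912
phi(d1) = 0.1464786917; exp(-qT) = 1.0000000000; exp(-rT) = 0.9965075130
N(d1) = 0.0784489025
Delta = exp(-qT) * N(d1) = 1.0000000000 * 0.0784489025 = 0.078449


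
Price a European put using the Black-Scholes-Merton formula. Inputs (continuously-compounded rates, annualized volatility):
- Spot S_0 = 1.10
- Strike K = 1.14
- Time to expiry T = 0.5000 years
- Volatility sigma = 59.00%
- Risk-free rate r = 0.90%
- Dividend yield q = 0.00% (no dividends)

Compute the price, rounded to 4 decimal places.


d1 = (ln(S/K) + (r - q + 0.5*sigma^2) * T) / (sigma * sqrt(T)) = 0.13376763
d2 = d1 - sigma * sqrt(T) = -0.28342537
exp(-rT) = 0.99551011; exp(-qT) = 1.00000000
P = K * exp(-rT) * N(-d2) - S_0 * exp(-qT) * N(-d1)
N(-d1) = 0.44679316; N(-d2) = 0.61157461
P = 1.1400 * 0.99551011 * 0.61157461 - 1.1000 * 1.00000000 * 0.44679316 = 0.2026

Answer: Price = 0.2026


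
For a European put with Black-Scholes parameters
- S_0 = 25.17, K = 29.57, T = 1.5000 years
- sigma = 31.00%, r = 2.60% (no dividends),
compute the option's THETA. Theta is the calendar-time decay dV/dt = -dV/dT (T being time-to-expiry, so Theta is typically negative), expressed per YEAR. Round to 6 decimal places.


d1 = -0.1317786625; d2 = -0.5114495726
phi(d1) = 0.3954933361; exp(-qT) = 1.0000000000; exp(-rT) = 0.9617507091
Theta = -S*exp(-qT)*phi(d1)*sigma/(2*sqrt(T)) + r*K*exp(-rT)*N(-d2) - q*S*exp(-qT)*N(-d1)
N(-d1) = 0.5524203179; N(-d2) = 0.6954818548; sqrt(T) = 1.2247448714
Term 1 = -25.1700 * 1.0000000000 * 0.3954933361 * 0.3100 / (2 * 1.2247448714) = -1.2598198717
Term 2 = 0.0260 * 29.5700 * 0.9617507091 * 0.6954818548 = 0.5142484500
Term 3 = 0 (no dividend yield, q = 0)
Theta = -1.2598198717 + (0.5142484500) + (0.0000000000) = -0.745571

Answer: Theta = -0.745571


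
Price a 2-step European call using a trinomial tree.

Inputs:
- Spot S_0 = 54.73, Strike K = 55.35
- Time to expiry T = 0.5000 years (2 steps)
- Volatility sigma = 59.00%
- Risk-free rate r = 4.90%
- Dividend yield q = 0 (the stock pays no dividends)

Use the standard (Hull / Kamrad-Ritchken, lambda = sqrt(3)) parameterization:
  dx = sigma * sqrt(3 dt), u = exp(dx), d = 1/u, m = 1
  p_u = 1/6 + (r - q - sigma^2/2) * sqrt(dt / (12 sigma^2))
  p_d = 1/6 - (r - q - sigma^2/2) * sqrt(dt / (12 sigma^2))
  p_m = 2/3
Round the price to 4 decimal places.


dt = T/N = 0.250000; dx = sigma*sqrt(3*dt) = 0.510955
u = exp(dx) = 1.666882; d = 1/u = 0.599922
p_u = 0.136074, p_m = 0.666667, p_d = 0.197259
Discount per step: exp(-r*dt) = 0.987825
Stock lattice S(k, j) with j the centered position index:
  k=0: S(0,+0) = 54.7300
  k=1: S(1,-1) = 32.8338; S(1,+0) = 54.7300; S(1,+1) = 91.2285
  k=2: S(2,-2) = 19.6977; S(2,-1) = 32.8338; S(2,+0) = 54.7300; S(2,+1) = 91.2285; S(2,+2) = 152.0671
Terminal payoffs V(N, j) = max(S_T - K, 0):
  V(2,-2) = 0.000000; V(2,-1) = 0.000000; V(2,+0) = 0.000000; V(2,+1) = 35.878468; V(2,+2) = 96.717117
Backward induction: V(k, j) = exp(-r*dt) * [p_u * V(k+1, j+1) + p_m * V(k+1, j) + p_d * V(k+1, j-1)]
  V(1,-1) = exp(-r*dt) * [p_u*0.000000 + p_m*0.000000 + p_d*0.000000] = 0.000000
  V(1,+0) = exp(-r*dt) * [p_u*35.878468 + p_m*0.000000 + p_d*0.000000] = 4.822701
  V(1,+1) = exp(-r*dt) * [p_u*96.717117 + p_m*35.878468 + p_d*0.000000] = 36.628250
  V(0,+0) = exp(-r*dt) * [p_u*36.628250 + p_m*4.822701 + p_d*0.000000] = 8.099474

Answer: Price = V(0,0) = 8.0995


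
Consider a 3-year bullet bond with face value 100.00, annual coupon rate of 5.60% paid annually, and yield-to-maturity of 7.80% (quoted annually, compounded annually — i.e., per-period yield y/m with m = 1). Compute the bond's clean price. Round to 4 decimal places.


Answer: Price = 94.3099

Derivation:
Coupon per period c = face * coupon_rate / m = 5.600000
Periods per year m = 1; per-period yield y/m = 0.078000
Number of cashflows N = 3
Cashflows (t years, CF_t, discount factor 1/(1+y/m)^(m*t), PV):
  t = 1.0000: CF_t = 5.600000, DF = 0.927644, PV = 5.194805
  t = 2.0000: CF_t = 5.600000, DF = 0.860523, PV = 4.818929
  t = 3.0000: CF_t = 105.600000, DF = 0.798259, PV = 84.296130
Price P = sum_t PV_t = 94.309864


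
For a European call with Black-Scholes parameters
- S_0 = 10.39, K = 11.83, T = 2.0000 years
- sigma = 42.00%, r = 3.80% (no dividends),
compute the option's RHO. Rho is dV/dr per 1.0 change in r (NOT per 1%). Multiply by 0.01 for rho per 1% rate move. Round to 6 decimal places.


Answer: Rho = 7.656838

Derivation:
d1 = 0.2064164686; d2 = -0.3875532276
phi(d1) = 0.3905331538; exp(-qT) = 1.0000000000; exp(-rT) = 0.9268162066
N(d2) = 0.3491733438
Rho = K*T*exp(-rT)*N(d2) = 11.8300 * 2.0000 * 0.9268162066 * 0.3491733438 = 7.656838


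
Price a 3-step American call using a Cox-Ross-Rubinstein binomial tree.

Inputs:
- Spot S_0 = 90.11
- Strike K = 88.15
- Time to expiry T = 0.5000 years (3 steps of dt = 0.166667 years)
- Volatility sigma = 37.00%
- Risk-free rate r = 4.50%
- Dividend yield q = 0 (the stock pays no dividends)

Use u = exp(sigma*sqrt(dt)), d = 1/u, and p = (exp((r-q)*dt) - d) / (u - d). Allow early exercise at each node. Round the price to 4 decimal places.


dt = T/N = 0.166667
u = exp(sigma*sqrt(dt)) = 1.163057; d = 1/u = 0.859803
p = (exp((r-q)*dt) - d) / (u - d) = 0.487133
Discount per step: exp(-r*dt) = 0.992528
Stock lattice S(k, i) with i counting down-moves:
  k=0: S(0,0) = 90.1100
  k=1: S(1,0) = 104.8031; S(1,1) = 77.4769
  k=2: S(2,0) = 121.8919; S(2,1) = 90.1100; S(2,2) = 66.6148
  k=3: S(3,0) = 141.7673; S(3,1) = 104.8031; S(3,2) = 77.4769; S(3,3) = 57.2756
Terminal payoffs V(N, i) = max(S_T - K, 0):
  V(3,0) = 53.617267; V(3,1) = 16.653065; V(3,2) = 0.000000; V(3,3) = 0.000000
Backward induction: V(k, i) = exp(-r*dt) * [p * V(k+1, i) + (1-p) * V(k+1, i+1)]; then take max(V_cont, immediate exercise) for American.
  V(2,0) = exp(-r*dt) * [p*53.617267 + (1-p)*16.653065] = 34.400588; exercise = 33.741936; V(2,0) = max -> 34.400588
  V(2,1) = exp(-r*dt) * [p*16.653065 + (1-p)*0.000000] = 8.051650; exercise = 1.960000; V(2,1) = max -> 8.051650
  V(2,2) = exp(-r*dt) * [p*0.000000 + (1-p)*0.000000] = 0.000000; exercise = 0.000000; V(2,2) = max -> 0.000000
  V(1,0) = exp(-r*dt) * [p*34.400588 + (1-p)*8.051650] = 20.731030; exercise = 16.653065; V(1,0) = max -> 20.731030
  V(1,1) = exp(-r*dt) * [p*8.051650 + (1-p)*0.000000] = 3.892921; exercise = 0.000000; V(1,1) = max -> 3.892921
  V(0,0) = exp(-r*dt) * [p*20.731030 + (1-p)*3.892921] = 12.004951; exercise = 1.960000; V(0,0) = max -> 12.004951

Answer: Price = V(0,0) = 12.0050


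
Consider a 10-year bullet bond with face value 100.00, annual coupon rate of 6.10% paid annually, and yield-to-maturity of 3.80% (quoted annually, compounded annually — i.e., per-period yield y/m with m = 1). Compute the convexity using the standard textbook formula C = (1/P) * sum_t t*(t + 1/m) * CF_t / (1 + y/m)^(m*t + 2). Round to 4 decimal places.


Coupon per period c = face * coupon_rate / m = 6.100000
Periods per year m = 1; per-period yield y/m = 0.038000
Number of cashflows N = 10
Cashflows (t years, CF_t, discount factor 1/(1+y/m)^(m*t), PV):
  t = 1.0000: CF_t = 6.100000, DF = 0.963391, PV = 5.876686
  t = 2.0000: CF_t = 6.100000, DF = 0.928122, PV = 5.661547
  t = 3.0000: CF_t = 6.100000, DF = 0.894145, PV = 5.454284
  t = 4.0000: CF_t = 6.100000, DF = 0.861411, PV = 5.254609
  t = 5.0000: CF_t = 6.100000, DF = 0.829876, PV = 5.062244
  t = 6.0000: CF_t = 6.100000, DF = 0.799495, PV = 4.876921
  t = 7.0000: CF_t = 6.100000, DF = 0.770227, PV = 4.698382
  t = 8.0000: CF_t = 6.100000, DF = 0.742030, PV = 4.526380
  t = 9.0000: CF_t = 6.100000, DF = 0.714865, PV = 4.360674
  t = 10.0000: CF_t = 106.100000, DF = 0.688694, PV = 73.070461
Price P = sum_t PV_t = 118.842189
Convexity numerator sum_t t*(t + 1/m) * CF_t / (1+y/m)^(m*t + 2):
  t = 1.0000: term = 10.908569
  t = 2.0000: term = 31.527655
  t = 3.0000: term = 60.746927
  t = 4.0000: term = 97.538418
  t = 5.0000: term = 140.951472
  t = 6.0000: term = 190.107958
  t = 7.0000: term = 244.197763
  t = 8.0000: term = 302.474520
  t = 9.0000: term = 364.251590
  t = 10.0000: term = 7460.017168
Convexity = (1/P) * sum = 8902.722039 / 118.842189 = 74.912134

Answer: Convexity = 74.9121


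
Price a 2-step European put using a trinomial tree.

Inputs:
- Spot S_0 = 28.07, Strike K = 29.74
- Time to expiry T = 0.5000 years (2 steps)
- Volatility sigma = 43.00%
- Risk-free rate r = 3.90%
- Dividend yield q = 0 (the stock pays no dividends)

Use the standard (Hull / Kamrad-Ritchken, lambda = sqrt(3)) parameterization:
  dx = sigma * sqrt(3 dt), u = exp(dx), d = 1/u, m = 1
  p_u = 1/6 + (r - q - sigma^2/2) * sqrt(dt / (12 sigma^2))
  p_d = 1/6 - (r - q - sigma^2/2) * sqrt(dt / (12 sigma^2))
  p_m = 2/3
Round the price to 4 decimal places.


Answer: Price = V(0,0) = 3.8762

Derivation:
dt = T/N = 0.250000; dx = sigma*sqrt(3*dt) = 0.372391
u = exp(dx) = 1.451200; d = 1/u = 0.689085
p_u = 0.148725, p_m = 0.666667, p_d = 0.184608
Discount per step: exp(-r*dt) = 0.990297
Stock lattice S(k, j) with j the centered position index:
  k=0: S(0,+0) = 28.0700
  k=1: S(1,-1) = 19.3426; S(1,+0) = 28.0700; S(1,+1) = 40.7352
  k=2: S(2,-2) = 13.3287; S(2,-1) = 19.3426; S(2,+0) = 28.0700; S(2,+1) = 40.7352; S(2,+2) = 59.1149
Terminal payoffs V(N, j) = max(K - S_T, 0):
  V(2,-2) = 16.411301; V(2,-1) = 10.397389; V(2,+0) = 1.670000; V(2,+1) = 0.000000; V(2,+2) = 0.000000
Backward induction: V(k, j) = exp(-r*dt) * [p_u * V(k+1, j+1) + p_m * V(k+1, j) + p_d * V(k+1, j-1)]
  V(1,-1) = exp(-r*dt) * [p_u*1.670000 + p_m*10.397389 + p_d*16.411301] = 10.110564
  V(1,+0) = exp(-r*dt) * [p_u*0.000000 + p_m*1.670000 + p_d*10.397389] = 3.003350
  V(1,+1) = exp(-r*dt) * [p_u*0.000000 + p_m*0.000000 + p_d*1.670000] = 0.305304
  V(0,+0) = exp(-r*dt) * [p_u*0.305304 + p_m*3.003350 + p_d*10.110564] = 3.876155


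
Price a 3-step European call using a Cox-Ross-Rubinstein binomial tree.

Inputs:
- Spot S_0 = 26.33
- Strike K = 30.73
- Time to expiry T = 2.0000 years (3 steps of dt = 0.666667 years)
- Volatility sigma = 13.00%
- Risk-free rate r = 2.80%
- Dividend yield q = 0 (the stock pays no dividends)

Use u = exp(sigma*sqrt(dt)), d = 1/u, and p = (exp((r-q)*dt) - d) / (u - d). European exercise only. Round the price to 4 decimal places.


Answer: Price = V(0,0) = 0.9190

Derivation:
dt = T/N = 0.666667
u = exp(sigma*sqrt(dt)) = 1.111983; d = 1/u = 0.899295
p = (exp((r-q)*dt) - d) / (u - d) = 0.562079
Discount per step: exp(-r*dt) = 0.981506
Stock lattice S(k, i) with i counting down-moves:
  k=0: S(0,0) = 26.3300
  k=1: S(1,0) = 29.2785; S(1,1) = 23.6784
  k=2: S(2,0) = 32.5572; S(2,1) = 26.3300; S(2,2) = 21.2939
  k=3: S(3,0) = 36.2030; S(3,1) = 29.2785; S(3,2) = 23.6784; S(3,3) = 19.1495
Terminal payoffs V(N, i) = max(S_T - K, 0):
  V(3,0) = 5.473024; V(3,1) = 0.000000; V(3,2) = 0.000000; V(3,3) = 0.000000
Backward induction: V(k, i) = exp(-r*dt) * [p * V(k+1, i) + (1-p) * V(k+1, i+1)].
  V(2,0) = exp(-r*dt) * [p*5.473024 + (1-p)*0.000000] = 3.019378
  V(2,1) = exp(-r*dt) * [p*0.000000 + (1-p)*0.000000] = 0.000000
  V(2,2) = exp(-r*dt) * [p*0.000000 + (1-p)*0.000000] = 0.000000
  V(1,0) = exp(-r*dt) * [p*3.019378 + (1-p)*0.000000] = 1.665742
  V(1,1) = exp(-r*dt) * [p*0.000000 + (1-p)*0.000000] = 0.000000
  V(0,0) = exp(-r*dt) * [p*1.665742 + (1-p)*0.000000] = 0.918962


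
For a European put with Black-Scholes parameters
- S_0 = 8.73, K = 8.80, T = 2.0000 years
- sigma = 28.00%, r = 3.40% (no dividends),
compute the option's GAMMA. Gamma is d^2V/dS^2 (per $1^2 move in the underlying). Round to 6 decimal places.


d1 = 0.3495472477; d2 = -0.0464325497
phi(d1) = 0.3752997750; exp(-qT) = 1.0000000000; exp(-rT) = 0.9342604736
Gamma = exp(-qT) * phi(d1) / (S * sigma * sqrt(T)) = 1.0000000000 * 0.3752997750 / (8.7300 * 0.2800 * 1.4142135624) = 0.108565

Answer: Gamma = 0.108565


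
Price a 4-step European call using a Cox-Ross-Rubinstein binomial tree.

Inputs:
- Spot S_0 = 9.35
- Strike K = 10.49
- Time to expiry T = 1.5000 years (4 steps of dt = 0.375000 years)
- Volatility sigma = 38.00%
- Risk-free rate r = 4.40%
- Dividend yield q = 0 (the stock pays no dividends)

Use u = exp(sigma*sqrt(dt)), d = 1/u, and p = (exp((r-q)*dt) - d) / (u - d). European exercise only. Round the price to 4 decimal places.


Answer: Price = V(0,0) = 1.5814

Derivation:
dt = T/N = 0.375000
u = exp(sigma*sqrt(dt)) = 1.262005; d = 1/u = 0.792390
p = (exp((r-q)*dt) - d) / (u - d) = 0.477512
Discount per step: exp(-r*dt) = 0.983635
Stock lattice S(k, i) with i counting down-moves:
  k=0: S(0,0) = 9.3500
  k=1: S(1,0) = 11.7997; S(1,1) = 7.4088
  k=2: S(2,0) = 14.8913; S(2,1) = 9.3500; S(2,2) = 5.8707
  k=3: S(3,0) = 18.7929; S(3,1) = 11.7997; S(3,2) = 7.4088; S(3,3) = 4.6519
  k=4: S(4,0) = 23.7168; S(4,1) = 14.8913; S(4,2) = 9.3500; S(4,3) = 5.8707; S(4,4) = 3.6861
Terminal payoffs V(N, i) = max(S_T - K, 0):
  V(4,0) = 13.226771; V(4,1) = 4.401333; V(4,2) = 0.000000; V(4,3) = 0.000000; V(4,4) = 0.000000
Backward induction: V(k, i) = exp(-r*dt) * [p * V(k+1, i) + (1-p) * V(k+1, i+1)].
  V(3,0) = exp(-r*dt) * [p*13.226771 + (1-p)*4.401333] = 8.474598
  V(3,1) = exp(-r*dt) * [p*4.401333 + (1-p)*0.000000] = 2.067298
  V(3,2) = exp(-r*dt) * [p*0.000000 + (1-p)*0.000000] = 0.000000
  V(3,3) = exp(-r*dt) * [p*0.000000 + (1-p)*0.000000] = 0.000000
  V(2,0) = exp(-r*dt) * [p*8.474598 + (1-p)*2.067298] = 5.042964
  V(2,1) = exp(-r*dt) * [p*2.067298 + (1-p)*0.000000] = 0.971006
  V(2,2) = exp(-r*dt) * [p*0.000000 + (1-p)*0.000000] = 0.000000
  V(1,0) = exp(-r*dt) * [p*5.042964 + (1-p)*0.971006] = 2.867706
  V(1,1) = exp(-r*dt) * [p*0.971006 + (1-p)*0.000000] = 0.456080
  V(0,0) = exp(-r*dt) * [p*2.867706 + (1-p)*0.456080] = 1.581352


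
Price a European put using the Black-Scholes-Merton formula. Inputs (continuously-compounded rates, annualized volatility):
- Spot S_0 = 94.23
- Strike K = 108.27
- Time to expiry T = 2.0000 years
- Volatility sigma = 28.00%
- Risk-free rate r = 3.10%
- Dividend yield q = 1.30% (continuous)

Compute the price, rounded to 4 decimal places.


d1 = (ln(S/K) + (r - q + 0.5*sigma^2) * T) / (sigma * sqrt(T)) = -0.06184534
d2 = d1 - sigma * sqrt(T) = -0.45782514
exp(-rT) = 0.93988289; exp(-qT) = 0.97433509
P = K * exp(-rT) * N(-d2) - S_0 * exp(-qT) * N(-d1)
N(-d1) = 0.52465700; N(-d2) = 0.67646096
P = 108.2700 * 0.93988289 * 0.67646096 - 94.2300 * 0.97433509 * 0.52465700 = 20.6678

Answer: Price = 20.6678


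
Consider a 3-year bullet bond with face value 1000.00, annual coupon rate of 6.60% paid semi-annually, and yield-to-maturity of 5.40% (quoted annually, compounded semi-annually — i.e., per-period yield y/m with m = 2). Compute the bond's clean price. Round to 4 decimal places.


Answer: Price = 1032.8288

Derivation:
Coupon per period c = face * coupon_rate / m = 33.000000
Periods per year m = 2; per-period yield y/m = 0.027000
Number of cashflows N = 6
Cashflows (t years, CF_t, discount factor 1/(1+y/m)^(m*t), PV):
  t = 0.5000: CF_t = 33.000000, DF = 0.973710, PV = 32.132425
  t = 1.0000: CF_t = 33.000000, DF = 0.948111, PV = 31.287658
  t = 1.5000: CF_t = 33.000000, DF = 0.923185, PV = 30.465100
  t = 2.0000: CF_t = 33.000000, DF = 0.898914, PV = 29.664168
  t = 2.5000: CF_t = 33.000000, DF = 0.875282, PV = 28.884292
  t = 3.0000: CF_t = 1033.000000, DF = 0.852270, PV = 880.395188
Price P = sum_t PV_t = 1032.828829


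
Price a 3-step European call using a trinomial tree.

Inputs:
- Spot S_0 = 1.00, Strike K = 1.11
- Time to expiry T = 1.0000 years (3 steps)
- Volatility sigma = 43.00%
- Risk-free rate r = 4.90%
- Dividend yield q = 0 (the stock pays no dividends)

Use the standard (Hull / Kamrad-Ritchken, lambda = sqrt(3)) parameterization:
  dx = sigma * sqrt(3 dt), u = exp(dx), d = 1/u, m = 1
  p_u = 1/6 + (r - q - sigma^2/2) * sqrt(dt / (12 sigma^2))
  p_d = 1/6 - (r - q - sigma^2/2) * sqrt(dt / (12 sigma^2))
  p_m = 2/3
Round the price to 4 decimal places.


Answer: Price = V(0,0) = 0.1479

Derivation:
dt = T/N = 0.333333; dx = sigma*sqrt(3*dt) = 0.430000
u = exp(dx) = 1.537258; d = 1/u = 0.650509
p_u = 0.149826, p_m = 0.666667, p_d = 0.183508
Discount per step: exp(-r*dt) = 0.983799
Stock lattice S(k, j) with j the centered position index:
  k=0: S(0,+0) = 1.0000
  k=1: S(1,-1) = 0.6505; S(1,+0) = 1.0000; S(1,+1) = 1.5373
  k=2: S(2,-2) = 0.4232; S(2,-1) = 0.6505; S(2,+0) = 1.0000; S(2,+1) = 1.5373; S(2,+2) = 2.3632
  k=3: S(3,-3) = 0.2753; S(3,-2) = 0.4232; S(3,-1) = 0.6505; S(3,+0) = 1.0000; S(3,+1) = 1.5373; S(3,+2) = 2.3632; S(3,+3) = 3.6328
Terminal payoffs V(N, j) = max(S_T - K, 0):
  V(3,-3) = 0.000000; V(3,-2) = 0.000000; V(3,-1) = 0.000000; V(3,+0) = 0.000000; V(3,+1) = 0.427258; V(3,+2) = 1.253161; V(3,+3) = 2.522787
Backward induction: V(k, j) = exp(-r*dt) * [p_u * V(k+1, j+1) + p_m * V(k+1, j) + p_d * V(k+1, j-1)]
  V(2,-2) = exp(-r*dt) * [p_u*0.000000 + p_m*0.000000 + p_d*0.000000] = 0.000000
  V(2,-1) = exp(-r*dt) * [p_u*0.000000 + p_m*0.000000 + p_d*0.000000] = 0.000000
  V(2,+0) = exp(-r*dt) * [p_u*0.427258 + p_m*0.000000 + p_d*0.000000] = 0.062977
  V(2,+1) = exp(-r*dt) * [p_u*1.253161 + p_m*0.427258 + p_d*0.000000] = 0.464938
  V(2,+2) = exp(-r*dt) * [p_u*2.522787 + p_m*1.253161 + p_d*0.427258] = 1.270895
  V(1,-1) = exp(-r*dt) * [p_u*0.062977 + p_m*0.000000 + p_d*0.000000] = 0.009283
  V(1,+0) = exp(-r*dt) * [p_u*0.464938 + p_m*0.062977 + p_d*0.000000] = 0.109836
  V(1,+1) = exp(-r*dt) * [p_u*1.270895 + p_m*0.464938 + p_d*0.062977] = 0.503634
  V(0,+0) = exp(-r*dt) * [p_u*0.503634 + p_m*0.109836 + p_d*0.009283] = 0.147948


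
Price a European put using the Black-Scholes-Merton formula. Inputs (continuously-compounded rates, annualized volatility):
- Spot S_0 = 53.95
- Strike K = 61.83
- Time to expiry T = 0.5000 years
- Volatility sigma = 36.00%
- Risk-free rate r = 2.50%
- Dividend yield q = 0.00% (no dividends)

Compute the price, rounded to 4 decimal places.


d1 = (ln(S/K) + (r - q + 0.5*sigma^2) * T) / (sigma * sqrt(T)) = -0.35917486
d2 = d1 - sigma * sqrt(T) = -0.61373330
exp(-rT) = 0.98757780; exp(-qT) = 1.00000000
P = K * exp(-rT) * N(-d2) - S_0 * exp(-qT) * N(-d1)
N(-d1) = 0.64026786; N(-d2) = 0.73030421
P = 61.8300 * 0.98757780 * 0.73030421 - 53.9500 * 1.00000000 * 0.64026786 = 10.0513

Answer: Price = 10.0513


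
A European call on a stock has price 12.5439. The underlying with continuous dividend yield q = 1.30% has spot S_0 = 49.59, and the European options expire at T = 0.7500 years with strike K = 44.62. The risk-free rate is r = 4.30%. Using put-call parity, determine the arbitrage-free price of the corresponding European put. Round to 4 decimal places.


Put-call parity: C - P = S_0 * exp(-qT) - K * exp(-rT).
S_0 * exp(-qT) = 49.5900 * 0.99029738 = 49.10884693
K * exp(-rT) = 44.6200 * 0.96826449 = 43.20396135
P = C - S*exp(-qT) + K*exp(-rT)
P = 12.5439 - 49.10884693 + 43.20396135 = 6.6390

Answer: Put price = 6.6390


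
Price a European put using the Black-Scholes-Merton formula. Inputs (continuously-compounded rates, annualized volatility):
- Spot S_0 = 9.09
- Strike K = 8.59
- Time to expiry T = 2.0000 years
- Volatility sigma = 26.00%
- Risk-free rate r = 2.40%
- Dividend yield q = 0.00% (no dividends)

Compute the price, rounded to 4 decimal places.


Answer: Price = 0.8588

Derivation:
d1 = (ln(S/K) + (r - q + 0.5*sigma^2) * T) / (sigma * sqrt(T)) = 0.46825746
d2 = d1 - sigma * sqrt(T) = 0.10056193
exp(-rT) = 0.95313379; exp(-qT) = 1.00000000
P = K * exp(-rT) * N(-d2) - S_0 * exp(-qT) * N(-d1)
N(-d1) = 0.31980024; N(-d2) = 0.45994911
P = 8.5900 * 0.95313379 * 0.45994911 - 9.0900 * 1.00000000 * 0.31980024 = 0.8588


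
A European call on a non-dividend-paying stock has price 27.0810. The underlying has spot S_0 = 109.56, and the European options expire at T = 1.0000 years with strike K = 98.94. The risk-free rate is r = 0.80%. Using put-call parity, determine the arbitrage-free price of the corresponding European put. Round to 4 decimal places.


Put-call parity: C - P = S_0 * exp(-qT) - K * exp(-rT).
S_0 * exp(-qT) = 109.5600 * 1.00000000 = 109.56000000
K * exp(-rT) = 98.9400 * 0.99203191 = 98.15163765
P = C - S*exp(-qT) + K*exp(-rT)
P = 27.0810 - 109.56000000 + 98.15163765 = 15.6726

Answer: Put price = 15.6726


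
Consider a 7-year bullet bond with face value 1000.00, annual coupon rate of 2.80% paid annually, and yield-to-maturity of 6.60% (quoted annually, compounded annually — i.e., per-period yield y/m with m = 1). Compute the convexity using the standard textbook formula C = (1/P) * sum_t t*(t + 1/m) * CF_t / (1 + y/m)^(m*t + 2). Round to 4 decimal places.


Answer: Convexity = 43.4559

Derivation:
Coupon per period c = face * coupon_rate / m = 28.000000
Periods per year m = 1; per-period yield y/m = 0.066000
Number of cashflows N = 7
Cashflows (t years, CF_t, discount factor 1/(1+y/m)^(m*t), PV):
  t = 1.0000: CF_t = 28.000000, DF = 0.938086, PV = 26.266417
  t = 2.0000: CF_t = 28.000000, DF = 0.880006, PV = 24.640166
  t = 3.0000: CF_t = 28.000000, DF = 0.825521, PV = 23.114602
  t = 4.0000: CF_t = 28.000000, DF = 0.774410, PV = 21.683491
  t = 5.0000: CF_t = 28.000000, DF = 0.726464, PV = 20.340986
  t = 6.0000: CF_t = 28.000000, DF = 0.681486, PV = 19.081601
  t = 7.0000: CF_t = 1028.000000, DF = 0.639292, PV = 657.192626
Price P = sum_t PV_t = 792.319888
Convexity numerator sum_t t*(t + 1/m) * CF_t / (1+y/m)^(m*t + 2):
  t = 1.0000: term = 46.229204
  t = 2.0000: term = 130.100949
  t = 3.0000: term = 244.091836
  t = 4.0000: term = 381.632014
  t = 5.0000: term = 537.005648
  t = 6.0000: term = 705.260701
  t = 7.0000: term = 32386.670249
Convexity = (1/P) * sum = 34430.990599 / 792.319888 = 43.455921


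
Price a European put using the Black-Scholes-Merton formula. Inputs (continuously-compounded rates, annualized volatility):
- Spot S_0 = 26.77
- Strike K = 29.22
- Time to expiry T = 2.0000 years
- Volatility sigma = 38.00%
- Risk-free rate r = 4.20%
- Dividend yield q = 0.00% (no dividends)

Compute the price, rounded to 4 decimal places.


Answer: Price = 5.7291

Derivation:
d1 = (ln(S/K) + (r - q + 0.5*sigma^2) * T) / (sigma * sqrt(T)) = 0.26205461
d2 = d1 - sigma * sqrt(T) = -0.27534654
exp(-rT) = 0.91943126; exp(-qT) = 1.00000000
P = K * exp(-rT) * N(-d2) - S_0 * exp(-qT) * N(-d1)
N(-d1) = 0.39663967; N(-d2) = 0.60847499
P = 29.2200 * 0.91943126 * 0.60847499 - 26.7700 * 1.00000000 * 0.39663967 = 5.7291


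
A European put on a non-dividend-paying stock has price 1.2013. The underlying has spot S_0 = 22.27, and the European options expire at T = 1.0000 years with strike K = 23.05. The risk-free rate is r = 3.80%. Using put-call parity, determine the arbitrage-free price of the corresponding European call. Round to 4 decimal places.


Answer: Call price = 1.2808

Derivation:
Put-call parity: C - P = S_0 * exp(-qT) - K * exp(-rT).
S_0 * exp(-qT) = 22.2700 * 1.00000000 = 22.27000000
K * exp(-rT) = 23.0500 * 0.96271294 = 22.19053329
C = P + S*exp(-qT) - K*exp(-rT)
C = 1.2013 + 22.27000000 - 22.19053329 = 1.2808


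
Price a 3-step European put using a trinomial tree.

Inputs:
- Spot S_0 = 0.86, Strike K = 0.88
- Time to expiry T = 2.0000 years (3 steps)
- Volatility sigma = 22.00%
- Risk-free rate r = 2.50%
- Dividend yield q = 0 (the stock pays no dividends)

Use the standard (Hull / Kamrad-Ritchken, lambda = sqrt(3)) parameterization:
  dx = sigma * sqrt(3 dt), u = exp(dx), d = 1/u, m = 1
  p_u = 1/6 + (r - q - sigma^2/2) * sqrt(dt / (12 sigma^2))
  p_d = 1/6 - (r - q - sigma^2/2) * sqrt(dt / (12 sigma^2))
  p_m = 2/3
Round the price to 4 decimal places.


Answer: Price = V(0,0) = 0.0878

Derivation:
dt = T/N = 0.666667; dx = sigma*sqrt(3*dt) = 0.311127
u = exp(dx) = 1.364963; d = 1/u = 0.732621
p_u = 0.167524, p_m = 0.666667, p_d = 0.165810
Discount per step: exp(-r*dt) = 0.983471
Stock lattice S(k, j) with j the centered position index:
  k=0: S(0,+0) = 0.8600
  k=1: S(1,-1) = 0.6301; S(1,+0) = 0.8600; S(1,+1) = 1.1739
  k=2: S(2,-2) = 0.4616; S(2,-1) = 0.6301; S(2,+0) = 0.8600; S(2,+1) = 1.1739; S(2,+2) = 1.6023
  k=3: S(3,-3) = 0.3382; S(3,-2) = 0.4616; S(3,-1) = 0.6301; S(3,+0) = 0.8600; S(3,+1) = 1.1739; S(3,+2) = 1.6023; S(3,+3) = 2.1871
Terminal payoffs V(N, j) = max(K - S_T, 0):
  V(3,-3) = 0.541829; V(3,-2) = 0.418409; V(3,-1) = 0.249946; V(3,+0) = 0.020000; V(3,+1) = 0.000000; V(3,+2) = 0.000000; V(3,+3) = 0.000000
Backward induction: V(k, j) = exp(-r*dt) * [p_u * V(k+1, j+1) + p_m * V(k+1, j) + p_d * V(k+1, j-1)]
  V(2,-2) = exp(-r*dt) * [p_u*0.249946 + p_m*0.418409 + p_d*0.541829] = 0.403864
  V(2,-1) = exp(-r*dt) * [p_u*0.020000 + p_m*0.249946 + p_d*0.418409] = 0.235401
  V(2,+0) = exp(-r*dt) * [p_u*0.000000 + p_m*0.020000 + p_d*0.249946] = 0.053871
  V(2,+1) = exp(-r*dt) * [p_u*0.000000 + p_m*0.000000 + p_d*0.020000] = 0.003261
  V(2,+2) = exp(-r*dt) * [p_u*0.000000 + p_m*0.000000 + p_d*0.000000] = 0.000000
  V(1,-1) = exp(-r*dt) * [p_u*0.053871 + p_m*0.235401 + p_d*0.403864] = 0.229074
  V(1,+0) = exp(-r*dt) * [p_u*0.003261 + p_m*0.053871 + p_d*0.235401] = 0.074245
  V(1,+1) = exp(-r*dt) * [p_u*0.000000 + p_m*0.003261 + p_d*0.053871] = 0.010923
  V(0,+0) = exp(-r*dt) * [p_u*0.010923 + p_m*0.074245 + p_d*0.229074] = 0.087833
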